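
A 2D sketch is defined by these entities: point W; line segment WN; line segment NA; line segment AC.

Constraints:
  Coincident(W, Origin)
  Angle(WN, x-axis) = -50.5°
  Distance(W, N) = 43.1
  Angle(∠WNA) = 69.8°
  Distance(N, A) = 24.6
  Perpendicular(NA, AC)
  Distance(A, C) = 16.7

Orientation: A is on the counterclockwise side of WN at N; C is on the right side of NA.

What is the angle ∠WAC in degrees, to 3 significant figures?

166°

W is at the origin; WN runs at -50.5° with length 43.1, so N = 43.1·(cos -50.5°, sin -50.5°) = (27.4, -33.3). ∠WNA = 69.8°, so NA runs at -50.5° + (180° − 69.8°) = 59.7° from the x-axis; with |NA| = 24.6, A = N + 24.6·(cos 59.7°, sin 59.7°) = (39.8, -12.0). NA ⟂ AC; with |AC| = 16.7 on the right of NA, C = A + 16.7·(0.863, -0.505) = (54.2, -20.4). Then cos ∠WAC = AW·AC / (|AW||AC|), giving 166°.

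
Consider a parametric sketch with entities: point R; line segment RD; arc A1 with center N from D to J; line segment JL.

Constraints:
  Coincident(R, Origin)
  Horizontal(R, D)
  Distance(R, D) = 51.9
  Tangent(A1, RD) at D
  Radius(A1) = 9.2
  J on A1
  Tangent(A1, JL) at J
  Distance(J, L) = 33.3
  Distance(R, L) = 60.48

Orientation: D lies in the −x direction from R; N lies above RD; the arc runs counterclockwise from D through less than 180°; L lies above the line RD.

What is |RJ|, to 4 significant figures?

43.70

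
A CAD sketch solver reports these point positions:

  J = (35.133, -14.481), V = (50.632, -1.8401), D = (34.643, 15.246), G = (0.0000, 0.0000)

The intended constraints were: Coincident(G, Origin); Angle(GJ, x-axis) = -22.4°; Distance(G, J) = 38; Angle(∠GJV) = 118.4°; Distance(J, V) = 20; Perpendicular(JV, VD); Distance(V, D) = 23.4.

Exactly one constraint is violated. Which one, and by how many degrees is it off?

Perpendicular(JV, VD) — off by 3.90°.

G = (0.00, 0.00) ✓; GJ at -22.40° ✓; |GJ| = 38.00 ✓; ∠GJV = 118.4° ✓; |JV| = 20.00 ✓; ∠(JV, VD) = 93.90° ✗; |VD| = 23.40 ✓.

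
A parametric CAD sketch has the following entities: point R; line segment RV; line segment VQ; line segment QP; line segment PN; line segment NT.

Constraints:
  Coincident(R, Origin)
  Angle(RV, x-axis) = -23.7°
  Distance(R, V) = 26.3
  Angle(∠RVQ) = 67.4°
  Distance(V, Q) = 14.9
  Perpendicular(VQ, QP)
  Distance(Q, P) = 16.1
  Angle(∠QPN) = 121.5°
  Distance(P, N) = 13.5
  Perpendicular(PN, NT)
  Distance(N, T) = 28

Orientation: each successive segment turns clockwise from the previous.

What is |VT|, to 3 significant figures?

11.3

∠QPN = 121.5° gives PN at 75.2° from the x-axis; with |PN| = 13.5, N = (5.64, 3.83). PN ⟂ NT, so NT runs at -14.8°; with |NT| = 28.0, T = (32.7, -3.33). Then |VT| = |T − V| = 11.3.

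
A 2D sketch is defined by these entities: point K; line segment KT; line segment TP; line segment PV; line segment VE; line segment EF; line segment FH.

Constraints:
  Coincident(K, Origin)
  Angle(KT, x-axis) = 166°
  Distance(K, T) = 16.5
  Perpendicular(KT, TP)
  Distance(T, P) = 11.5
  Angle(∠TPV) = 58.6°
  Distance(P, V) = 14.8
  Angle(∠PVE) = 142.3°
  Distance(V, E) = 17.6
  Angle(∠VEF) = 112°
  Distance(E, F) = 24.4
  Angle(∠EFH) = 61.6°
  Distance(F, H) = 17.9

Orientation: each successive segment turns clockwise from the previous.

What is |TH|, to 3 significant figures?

12.4

K is at the origin; KT runs at 166.0° with length 16.5, so T = (-16.0, 3.99). The perpendicularity gives TP at right angles to KT, so TP runs at 76.0°; with |TP| = 11.5, P = (-13.2, 15.2). ∠TPV = 58.6° gives PV at -45.4° from the x-axis; with |PV| = 14.8, V = (-2.84, 4.61). ∠PVE = 142.3° gives VE at -83.1° from the x-axis; with |VE| = 17.6, E = (-0.722, -12.9). ∠VEF = 112.0° gives EF at -151° from the x-axis; with |EF| = 24.4, F = (-22.1, -24.7). ∠EFH = 61.6° gives FH at 90.5° from the x-axis; with |FH| = 17.9, H = (-22.2, -6.75). Then |TH| = |H − T| = 12.4.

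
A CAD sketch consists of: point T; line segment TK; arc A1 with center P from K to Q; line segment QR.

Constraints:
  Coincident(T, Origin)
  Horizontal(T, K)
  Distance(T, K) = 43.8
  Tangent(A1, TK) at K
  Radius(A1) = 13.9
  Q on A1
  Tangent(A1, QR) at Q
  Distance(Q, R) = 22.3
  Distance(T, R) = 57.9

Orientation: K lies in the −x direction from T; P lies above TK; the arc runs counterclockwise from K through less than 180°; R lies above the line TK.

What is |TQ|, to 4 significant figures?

37.46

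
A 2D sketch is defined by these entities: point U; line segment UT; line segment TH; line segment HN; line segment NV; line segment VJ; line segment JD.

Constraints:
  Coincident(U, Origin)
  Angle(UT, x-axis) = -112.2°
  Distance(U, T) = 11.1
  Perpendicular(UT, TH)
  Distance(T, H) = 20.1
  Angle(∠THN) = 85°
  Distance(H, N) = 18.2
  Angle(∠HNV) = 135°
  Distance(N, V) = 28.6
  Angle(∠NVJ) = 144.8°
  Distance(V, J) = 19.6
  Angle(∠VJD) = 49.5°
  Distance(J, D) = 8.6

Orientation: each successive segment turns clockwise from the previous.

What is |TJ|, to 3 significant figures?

44.5

U is at the origin; UT runs at -112.2° with length 11.1, so T = (-4.19, -10.3). The perpendicularity gives TH at right angles to UT, so TH runs at 158°; with |TH| = 20.1, H = (-22.8, -2.68). ∠THN = 85.0° gives HN at 62.8° from the x-axis; with |HN| = 18.2, N = (-14.5, 13.5). ∠HNV = 135.0° gives NV at 17.8° from the x-axis; with |NV| = 28.6, V = (12.7, 22.2). ∠NVJ = 144.8° gives VJ at -17.4° from the x-axis; with |VJ| = 19.6, J = (31.4, 16.4). Then |TJ| = |J − T| = 44.5.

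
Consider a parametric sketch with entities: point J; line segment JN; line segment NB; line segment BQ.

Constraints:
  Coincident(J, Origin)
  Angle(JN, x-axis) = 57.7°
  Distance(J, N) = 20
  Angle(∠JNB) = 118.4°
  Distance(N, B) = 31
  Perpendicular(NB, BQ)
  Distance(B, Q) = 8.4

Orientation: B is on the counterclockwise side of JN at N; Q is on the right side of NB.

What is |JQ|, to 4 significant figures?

48.13

∠JNB = 118.4°, so NB runs at 57.7° + (180° − 118.4°) = 119.3° from the x-axis; with |NB| = 31.0, B = N + 31.0·(cos 119.3°, sin 119.3°) = (-4.484, 43.94). The perpendicularity gives BQ at right angles to NB; with |BQ| = 8.4 on the right of NB, Q = B + 8.4·(0.8721, 0.4894) = (2.842, 48.05). Then |JQ| = |Q − J| = 48.13.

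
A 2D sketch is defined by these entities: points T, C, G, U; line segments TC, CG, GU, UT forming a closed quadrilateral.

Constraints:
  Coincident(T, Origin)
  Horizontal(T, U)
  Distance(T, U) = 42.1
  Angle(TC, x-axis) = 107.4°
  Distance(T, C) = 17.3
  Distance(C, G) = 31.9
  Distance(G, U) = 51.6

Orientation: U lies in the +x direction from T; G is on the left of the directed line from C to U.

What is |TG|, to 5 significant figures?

44.629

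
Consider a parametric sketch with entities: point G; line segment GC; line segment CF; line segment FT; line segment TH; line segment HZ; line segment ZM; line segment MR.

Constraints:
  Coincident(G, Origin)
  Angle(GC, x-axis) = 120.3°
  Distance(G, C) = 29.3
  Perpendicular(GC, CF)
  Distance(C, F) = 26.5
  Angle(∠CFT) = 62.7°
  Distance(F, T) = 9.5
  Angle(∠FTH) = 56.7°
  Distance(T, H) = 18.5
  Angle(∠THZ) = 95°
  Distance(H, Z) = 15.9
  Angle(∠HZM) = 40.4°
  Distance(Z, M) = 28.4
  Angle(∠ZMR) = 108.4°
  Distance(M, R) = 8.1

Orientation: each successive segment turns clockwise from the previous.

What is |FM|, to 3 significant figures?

13.3

∠THZ = 95.0° gives HZ at 64.7° from the x-axis; with |HZ| = 15.9, Z = (-0.583, 52.9). ∠HZM = 40.4° gives ZM at -74.9° from the x-axis; with |ZM| = 28.4, M = (6.82, 25.5). Then |FM| = |M − F| = 13.3.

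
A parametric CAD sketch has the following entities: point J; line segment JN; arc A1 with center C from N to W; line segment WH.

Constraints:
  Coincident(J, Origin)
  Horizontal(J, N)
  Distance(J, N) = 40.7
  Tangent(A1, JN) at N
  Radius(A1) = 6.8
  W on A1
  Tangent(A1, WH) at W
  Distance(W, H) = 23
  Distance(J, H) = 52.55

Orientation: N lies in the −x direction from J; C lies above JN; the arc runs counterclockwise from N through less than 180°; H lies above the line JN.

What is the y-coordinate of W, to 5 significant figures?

9.2507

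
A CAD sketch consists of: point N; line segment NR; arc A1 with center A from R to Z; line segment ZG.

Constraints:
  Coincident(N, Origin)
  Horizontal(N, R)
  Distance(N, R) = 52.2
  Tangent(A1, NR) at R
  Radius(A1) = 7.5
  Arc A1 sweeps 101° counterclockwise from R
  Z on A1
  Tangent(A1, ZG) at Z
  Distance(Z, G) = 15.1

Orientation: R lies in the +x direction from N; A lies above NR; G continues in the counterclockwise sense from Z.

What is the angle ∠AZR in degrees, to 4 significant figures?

39.50°

Tangency of A1 to NR means the radius AR is perpendicular to NR, so A = R + (0, 7.5) = (52.20, 7.500). On A1, R sits at bearing -90° from A; a 101° counterclockwise sweep puts Z at bearing 11°, so Z = A + 7.5·(cos 11°, sin 11°) = (59.56, 8.931). Then cos ∠AZR = ZA·ZR / (|ZA||ZR|), giving 39.50°.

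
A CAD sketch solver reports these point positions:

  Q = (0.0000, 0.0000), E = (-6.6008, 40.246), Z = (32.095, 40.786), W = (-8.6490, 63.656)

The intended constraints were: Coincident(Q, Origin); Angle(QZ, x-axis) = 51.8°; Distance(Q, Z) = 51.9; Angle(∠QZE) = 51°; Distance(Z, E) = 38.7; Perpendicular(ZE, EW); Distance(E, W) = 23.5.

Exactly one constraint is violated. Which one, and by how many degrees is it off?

Perpendicular(ZE, EW) — off by 4.20°.

Q = (0.00, 0.00) ✓; QZ at 51.80° ✓; |QZ| = 51.90 ✓; ∠QZE = 51.00° ✓; |ZE| = 38.70 ✓; ∠(ZE, EW) = 85.80° ✗; |EW| = 23.50 ✓.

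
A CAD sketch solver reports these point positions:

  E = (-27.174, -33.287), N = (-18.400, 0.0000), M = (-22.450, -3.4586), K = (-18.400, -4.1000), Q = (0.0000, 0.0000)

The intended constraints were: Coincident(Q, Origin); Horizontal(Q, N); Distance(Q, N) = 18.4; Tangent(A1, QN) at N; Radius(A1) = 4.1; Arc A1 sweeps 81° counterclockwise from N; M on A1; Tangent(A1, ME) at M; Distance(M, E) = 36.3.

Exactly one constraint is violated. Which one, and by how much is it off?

Distance(M, E) = 36.3 — off by 6.10.

Q = (0.00, 0.00) ✓; Q.y = 0.00, N.y = 0.00 ✓; |QN| = 18.40 ✓; ∠(KN, NQ) = 90.00° ✓; |KN| = 4.100 ✓; bearing(K→M) − bearing(K→N) = 81.00° ✓; |KM| = 4.100 ✓; ∠(KM, ME) = 90.00° ✓; |ME| = 30.20 ✗.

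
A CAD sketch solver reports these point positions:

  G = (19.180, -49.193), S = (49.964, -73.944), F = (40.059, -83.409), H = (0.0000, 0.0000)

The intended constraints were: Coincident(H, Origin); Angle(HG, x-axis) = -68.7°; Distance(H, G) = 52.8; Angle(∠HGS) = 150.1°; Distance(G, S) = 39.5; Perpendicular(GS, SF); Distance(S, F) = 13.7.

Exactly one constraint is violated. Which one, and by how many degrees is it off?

Perpendicular(GS, SF) — off by 7.50°.

H = (0.00, 0.00) ✓; HG at -68.70° ✓; |HG| = 52.80 ✓; ∠HGS = 150.1° ✓; |GS| = 39.50 ✓; ∠(GS, SF) = 97.50° ✗; |SF| = 13.70 ✓.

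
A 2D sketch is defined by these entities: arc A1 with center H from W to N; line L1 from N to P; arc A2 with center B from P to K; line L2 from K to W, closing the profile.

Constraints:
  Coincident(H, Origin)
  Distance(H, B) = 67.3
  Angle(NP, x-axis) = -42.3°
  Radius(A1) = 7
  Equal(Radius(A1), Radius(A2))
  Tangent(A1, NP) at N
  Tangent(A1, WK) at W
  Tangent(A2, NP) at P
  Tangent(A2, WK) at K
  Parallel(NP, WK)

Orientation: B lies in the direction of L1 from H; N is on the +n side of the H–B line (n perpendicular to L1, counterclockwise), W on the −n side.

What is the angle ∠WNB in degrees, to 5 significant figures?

84.062°

The slot axis is L1's direction at -42.3°, so u = (cos -42.3°, sin -42.3°) = (0.73963, -0.67301) and n = (−sin -42.3°, cos -42.3°) = (0.67301, 0.73963). H is at the origin and B lies 67.3 along u from H, so B = 67.3·u = (49.777, -45.294). Tangency of A1 to both parallel lines with radius 7.0 puts N and W at H ± 7.0·n: N = (4.7111, 5.1774), W = (-4.7111, -5.1774). Then cos ∠WNB = NW·NB / (|NW||NB|), giving 84.062°.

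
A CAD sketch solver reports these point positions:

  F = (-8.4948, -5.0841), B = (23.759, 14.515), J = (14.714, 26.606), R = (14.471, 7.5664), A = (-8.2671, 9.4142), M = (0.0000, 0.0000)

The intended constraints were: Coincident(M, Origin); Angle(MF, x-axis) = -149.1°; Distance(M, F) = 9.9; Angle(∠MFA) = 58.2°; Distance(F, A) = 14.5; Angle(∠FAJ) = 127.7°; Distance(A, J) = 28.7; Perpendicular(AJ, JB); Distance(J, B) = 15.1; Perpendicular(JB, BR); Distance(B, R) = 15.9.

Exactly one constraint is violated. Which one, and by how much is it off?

Distance(B, R) = 15.9 — off by 4.30.

M = (0.00, 0.00) ✓; MF at -149.1° ✓; |MF| = 9.900 ✓; ∠MFA = 58.20° ✓; |FA| = 14.50 ✓; ∠FAJ = 127.7° ✓; |AJ| = 28.70 ✓; ∠(AJ, JB) = 90.00° ✓; |JB| = 15.10 ✓; ∠(JB, BR) = 90.00° ✓; |BR| = 11.60 ✗.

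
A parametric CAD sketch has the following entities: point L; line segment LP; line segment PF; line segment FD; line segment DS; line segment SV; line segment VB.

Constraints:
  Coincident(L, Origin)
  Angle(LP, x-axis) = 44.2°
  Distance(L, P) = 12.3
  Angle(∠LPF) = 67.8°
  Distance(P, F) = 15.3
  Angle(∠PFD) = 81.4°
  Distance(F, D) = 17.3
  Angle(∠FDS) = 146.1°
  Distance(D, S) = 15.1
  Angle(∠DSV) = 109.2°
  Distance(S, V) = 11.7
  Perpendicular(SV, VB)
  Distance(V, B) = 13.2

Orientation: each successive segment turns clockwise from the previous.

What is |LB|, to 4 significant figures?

7.661

L is at the origin; LP runs at 44.2° with length 12.3, so P = (8.818, 8.575). ∠LPF = 67.8° gives PF at -68.00° from the x-axis; with |PF| = 15.3, F = (14.55, -5.611). ∠PFD = 81.4° gives FD at -166.6° from the x-axis; with |FD| = 17.3, D = (-2.280, -9.620). ∠FDS = 146.1° gives DS at 159.5° from the x-axis; with |DS| = 15.1, S = (-16.42, -4.332). ∠DSV = 109.2° gives SV at 88.70° from the x-axis; with |SV| = 11.7, V = (-16.16, 7.365). The perpendicularity gives VB at right angles to SV, so VB runs at -1.300°; with |VB| = 13.2, B = (-2.961, 7.066). Then |LB| = |B − L| = 7.661.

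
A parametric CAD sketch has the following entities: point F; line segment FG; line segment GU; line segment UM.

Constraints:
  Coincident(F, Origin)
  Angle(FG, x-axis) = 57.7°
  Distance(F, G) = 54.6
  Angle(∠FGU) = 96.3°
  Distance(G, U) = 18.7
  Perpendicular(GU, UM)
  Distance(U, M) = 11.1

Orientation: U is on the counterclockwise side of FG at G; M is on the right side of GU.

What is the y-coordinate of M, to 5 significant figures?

66.493

F is at the origin; FG runs at 57.7° with length 54.6, so G = 54.6·(cos 57.7°, sin 57.7°) = (29.176, 46.151). ∠FGU = 96.3°, so GU runs at 57.7° + (180° − 96.3°) = 141.40° from the x-axis; with |GU| = 18.7, U = G + 18.7·(cos 141.40°, sin 141.40°) = (14.561, 57.818). The perpendicularity gives UM at right angles to GU; with |UM| = 11.1 on the right of GU, M = U + 11.1·(0.62388, 0.78152) = (21.486, 66.493). So M.y = 66.493.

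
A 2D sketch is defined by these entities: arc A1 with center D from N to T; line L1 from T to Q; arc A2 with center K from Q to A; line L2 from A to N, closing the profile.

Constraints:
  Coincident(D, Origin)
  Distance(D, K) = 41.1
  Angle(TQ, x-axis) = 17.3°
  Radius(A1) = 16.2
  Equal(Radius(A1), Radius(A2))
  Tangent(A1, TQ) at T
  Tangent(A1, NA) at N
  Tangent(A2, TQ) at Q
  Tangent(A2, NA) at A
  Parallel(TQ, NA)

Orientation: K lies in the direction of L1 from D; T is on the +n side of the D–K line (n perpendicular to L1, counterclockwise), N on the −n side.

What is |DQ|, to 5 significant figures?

44.177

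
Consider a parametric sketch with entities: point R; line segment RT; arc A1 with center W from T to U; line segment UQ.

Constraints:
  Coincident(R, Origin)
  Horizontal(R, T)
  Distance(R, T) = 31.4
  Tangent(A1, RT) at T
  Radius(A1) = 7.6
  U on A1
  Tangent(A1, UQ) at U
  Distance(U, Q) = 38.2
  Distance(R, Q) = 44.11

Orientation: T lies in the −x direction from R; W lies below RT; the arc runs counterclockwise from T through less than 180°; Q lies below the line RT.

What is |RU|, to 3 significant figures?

39.3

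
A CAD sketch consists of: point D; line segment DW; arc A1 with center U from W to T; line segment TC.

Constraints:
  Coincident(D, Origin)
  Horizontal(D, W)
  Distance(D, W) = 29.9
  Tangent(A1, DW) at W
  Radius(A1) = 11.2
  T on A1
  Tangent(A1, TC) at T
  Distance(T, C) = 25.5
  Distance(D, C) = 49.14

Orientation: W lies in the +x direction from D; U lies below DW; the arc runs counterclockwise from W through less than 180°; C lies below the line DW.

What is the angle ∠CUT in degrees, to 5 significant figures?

66.288°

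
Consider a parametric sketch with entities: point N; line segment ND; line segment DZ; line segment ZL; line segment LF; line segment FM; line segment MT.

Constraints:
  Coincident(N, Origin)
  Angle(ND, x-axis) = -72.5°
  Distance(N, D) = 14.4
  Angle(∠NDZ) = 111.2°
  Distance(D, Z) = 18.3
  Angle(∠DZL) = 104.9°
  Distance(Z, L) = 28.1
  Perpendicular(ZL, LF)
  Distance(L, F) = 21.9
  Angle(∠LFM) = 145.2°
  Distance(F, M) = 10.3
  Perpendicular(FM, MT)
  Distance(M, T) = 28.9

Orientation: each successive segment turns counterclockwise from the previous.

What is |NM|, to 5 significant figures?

15.855

N is at the origin; ND runs at -72.5° with length 14.4, so D = (4.3302, -13.734). ∠NDZ = 111.2° gives DZ at -3.7000° from the x-axis; with |DZ| = 18.3, Z = (22.592, -14.914). ∠DZL = 104.9° gives ZL at 71.400° from the x-axis; with |ZL| = 28.1, L = (31.555, 11.718). ZL ⟂ LF, so LF runs at 161.40°; with |LF| = 21.9, F = (10.799, 18.703). ∠LFM = 145.2° gives FM at -163.80° from the x-axis; with |FM| = 10.3, M = (0.90762, 15.829). Then |NM| = |M − N| = 15.855.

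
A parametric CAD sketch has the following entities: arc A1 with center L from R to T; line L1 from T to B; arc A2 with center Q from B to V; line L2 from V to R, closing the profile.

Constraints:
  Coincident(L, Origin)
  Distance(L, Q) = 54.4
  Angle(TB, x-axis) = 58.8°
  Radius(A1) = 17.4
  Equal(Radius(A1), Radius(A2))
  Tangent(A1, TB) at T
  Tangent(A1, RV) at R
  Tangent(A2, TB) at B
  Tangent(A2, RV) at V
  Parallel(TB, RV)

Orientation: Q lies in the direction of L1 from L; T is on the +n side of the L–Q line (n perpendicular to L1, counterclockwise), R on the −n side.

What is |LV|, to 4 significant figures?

57.11

The slot axis is L1's direction at 58.8°, so u = (cos 58.8°, sin 58.8°) = (0.5180, 0.8554) and n = (−sin 58.8°, cos 58.8°) = (-0.8554, 0.5180). L is at the origin and Q lies 54.4 along u from L, so Q = 54.4·u = (28.18, 46.53). Tangency of A1 to both parallel lines with radius 17.4 puts T and R at L ± 17.4·n: T = (-14.88, 9.014), R = (14.88, -9.014). Equal radii place B and V the same way about Q: B = Q + 17.4·n = (13.30, 55.55), V = Q − 17.4·n = (43.06, 37.52). Then |LV| = |V − L| = 57.11.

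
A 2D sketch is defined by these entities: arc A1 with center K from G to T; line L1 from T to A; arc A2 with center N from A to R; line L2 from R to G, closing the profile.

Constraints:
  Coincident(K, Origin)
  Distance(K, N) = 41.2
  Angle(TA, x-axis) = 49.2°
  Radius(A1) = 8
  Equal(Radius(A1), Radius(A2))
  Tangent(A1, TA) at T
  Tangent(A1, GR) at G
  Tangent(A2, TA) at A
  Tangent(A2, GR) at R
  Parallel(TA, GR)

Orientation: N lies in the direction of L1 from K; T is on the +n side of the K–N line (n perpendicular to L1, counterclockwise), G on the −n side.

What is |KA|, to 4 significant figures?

41.97

Tangency of A1 to both parallel lines with radius 8.0 puts T and G at K ± 8.0·n: T = (-6.056, 5.227), G = (6.056, -5.227). Equal radii place A and R the same way about N: A = N + 8.0·n = (20.86, 36.42), R = N − 8.0·n = (32.98, 25.96). Then |KA| = |A − K| = 41.97.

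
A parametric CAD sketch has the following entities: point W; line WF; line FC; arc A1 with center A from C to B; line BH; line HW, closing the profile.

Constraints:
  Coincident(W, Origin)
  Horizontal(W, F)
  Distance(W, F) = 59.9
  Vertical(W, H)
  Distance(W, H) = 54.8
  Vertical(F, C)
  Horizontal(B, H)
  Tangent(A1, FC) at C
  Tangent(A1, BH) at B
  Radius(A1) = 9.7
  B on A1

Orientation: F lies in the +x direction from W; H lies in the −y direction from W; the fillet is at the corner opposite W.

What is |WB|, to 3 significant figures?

74.3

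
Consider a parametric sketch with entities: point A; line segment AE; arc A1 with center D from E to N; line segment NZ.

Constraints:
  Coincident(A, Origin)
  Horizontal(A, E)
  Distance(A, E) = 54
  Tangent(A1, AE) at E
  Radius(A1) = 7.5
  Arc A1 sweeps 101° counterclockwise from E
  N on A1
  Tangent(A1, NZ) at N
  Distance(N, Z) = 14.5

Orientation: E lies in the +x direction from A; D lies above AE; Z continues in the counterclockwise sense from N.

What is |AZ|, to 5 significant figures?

63.008

A is at the origin; AE is horizontal with |AE| = 54.0 and E on the +x side, so E = (54.000, 0.0000). A1 meets AE tangentially, so DE is at right angles to AE, so D = E + (0, 7.5) = (54.000, 7.5000). On A1, E sits at bearing -90° from D; a 101° counterclockwise sweep puts N at bearing 11°, so N = D + 7.5·(cos 11°, sin 11°) = (61.362, 8.9311). Tangency of A1 to NZ means the radius DN is perpendicular to NZ, so NZ runs along (−sin 11°, cos 11°); with |NZ| = 14.5, Z = (58.595, 23.165). Then |AZ| = |Z − A| = 63.008.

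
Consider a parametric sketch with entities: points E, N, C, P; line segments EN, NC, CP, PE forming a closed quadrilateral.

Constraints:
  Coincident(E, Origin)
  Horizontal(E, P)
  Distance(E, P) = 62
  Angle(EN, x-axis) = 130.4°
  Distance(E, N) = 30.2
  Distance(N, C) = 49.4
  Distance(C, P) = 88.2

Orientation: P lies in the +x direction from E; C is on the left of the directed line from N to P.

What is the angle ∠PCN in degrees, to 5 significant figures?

69.607°

Checks: E = (0.00, 0.00) ✓; |NC| = 49.40 ✓; |CP| = 88.20 ✓.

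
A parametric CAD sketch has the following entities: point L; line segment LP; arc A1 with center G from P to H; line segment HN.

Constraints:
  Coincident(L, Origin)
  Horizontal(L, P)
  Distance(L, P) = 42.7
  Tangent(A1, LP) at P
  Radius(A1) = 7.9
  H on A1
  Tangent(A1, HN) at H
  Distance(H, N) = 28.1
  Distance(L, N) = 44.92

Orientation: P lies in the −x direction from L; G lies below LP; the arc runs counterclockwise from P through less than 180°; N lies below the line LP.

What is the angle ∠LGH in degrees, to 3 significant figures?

148°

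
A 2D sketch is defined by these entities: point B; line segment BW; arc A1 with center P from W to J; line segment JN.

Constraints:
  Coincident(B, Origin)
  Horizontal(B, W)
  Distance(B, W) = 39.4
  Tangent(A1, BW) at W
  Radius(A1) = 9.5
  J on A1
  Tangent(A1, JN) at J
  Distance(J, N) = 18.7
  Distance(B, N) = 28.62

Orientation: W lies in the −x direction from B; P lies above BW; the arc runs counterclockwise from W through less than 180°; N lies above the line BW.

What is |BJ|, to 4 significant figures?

31.85

Checks: |PJ| = 9.500 ✓; ∠(PJ, JN) = 90.00° ✓; |JN| = 18.70 ✓; |BN| = 28.62 ✓.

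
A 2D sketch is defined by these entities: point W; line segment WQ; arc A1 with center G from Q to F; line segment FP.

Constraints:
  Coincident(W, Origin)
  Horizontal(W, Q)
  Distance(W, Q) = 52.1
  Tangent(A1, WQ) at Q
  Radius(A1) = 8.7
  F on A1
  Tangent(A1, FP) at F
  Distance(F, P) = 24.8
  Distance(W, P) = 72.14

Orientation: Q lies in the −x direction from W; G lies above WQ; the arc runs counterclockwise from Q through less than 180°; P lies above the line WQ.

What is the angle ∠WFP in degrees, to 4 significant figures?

156.4°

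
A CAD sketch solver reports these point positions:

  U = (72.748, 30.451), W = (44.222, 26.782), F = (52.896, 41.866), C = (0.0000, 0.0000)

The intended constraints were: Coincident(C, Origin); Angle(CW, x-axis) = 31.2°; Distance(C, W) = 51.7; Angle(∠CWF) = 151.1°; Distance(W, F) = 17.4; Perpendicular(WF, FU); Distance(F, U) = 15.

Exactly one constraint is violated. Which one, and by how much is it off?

Distance(F, U) = 15 — off by 7.90.

C = (0.00, 0.00) ✓; CW at 31.20° ✓; |CW| = 51.70 ✓; ∠CWF = 151.1° ✓; |WF| = 17.40 ✓; ∠(WF, FU) = 90.00° ✓; |FU| = 22.90 ✗.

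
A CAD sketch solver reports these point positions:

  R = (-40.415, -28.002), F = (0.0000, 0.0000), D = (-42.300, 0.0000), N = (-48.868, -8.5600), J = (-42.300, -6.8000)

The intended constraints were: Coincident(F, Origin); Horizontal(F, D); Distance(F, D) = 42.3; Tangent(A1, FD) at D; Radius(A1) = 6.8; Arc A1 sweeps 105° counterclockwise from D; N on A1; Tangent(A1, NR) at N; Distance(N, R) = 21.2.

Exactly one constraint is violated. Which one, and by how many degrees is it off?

Tangent(A1, NR) at N — off by 8.50°.

F = (0.00, 0.00) ✓; F.y = 0.00, D.y = 0.00 ✓; |FD| = 42.30 ✓; ∠(JD, DF) = 90.00° ✓; |JD| = 6.800 ✓; bearing(J→N) − bearing(J→D) = 105.0° ✓; |JN| = 6.800 ✓; ∠(JN, NR) = 81.50° ✗; |NR| = 21.20 ✓.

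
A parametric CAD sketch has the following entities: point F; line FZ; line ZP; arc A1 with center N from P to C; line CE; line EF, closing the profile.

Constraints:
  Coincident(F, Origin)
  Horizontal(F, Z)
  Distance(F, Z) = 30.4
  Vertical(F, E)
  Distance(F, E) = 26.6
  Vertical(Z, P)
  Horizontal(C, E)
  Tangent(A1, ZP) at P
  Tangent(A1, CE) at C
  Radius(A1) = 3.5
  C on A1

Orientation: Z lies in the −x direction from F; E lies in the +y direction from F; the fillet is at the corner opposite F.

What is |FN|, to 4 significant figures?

35.46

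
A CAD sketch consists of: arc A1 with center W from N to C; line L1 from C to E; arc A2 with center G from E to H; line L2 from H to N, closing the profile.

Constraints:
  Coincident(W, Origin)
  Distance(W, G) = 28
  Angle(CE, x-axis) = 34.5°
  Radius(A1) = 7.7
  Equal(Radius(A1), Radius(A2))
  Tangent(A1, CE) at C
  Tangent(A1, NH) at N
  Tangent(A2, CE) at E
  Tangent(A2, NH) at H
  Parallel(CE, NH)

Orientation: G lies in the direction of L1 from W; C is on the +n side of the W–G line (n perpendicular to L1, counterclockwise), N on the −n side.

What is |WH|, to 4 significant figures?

29.04

Tangency of A1 to both parallel lines with radius 7.7 puts C and N at W ± 7.7·n: C = (-4.361, 6.346), N = (4.361, -6.346). Equal radii place E and H the same way about G: E = G + 7.7·n = (18.71, 22.21), H = G − 7.7·n = (27.44, 9.514). Then |WH| = |H − W| = 29.04.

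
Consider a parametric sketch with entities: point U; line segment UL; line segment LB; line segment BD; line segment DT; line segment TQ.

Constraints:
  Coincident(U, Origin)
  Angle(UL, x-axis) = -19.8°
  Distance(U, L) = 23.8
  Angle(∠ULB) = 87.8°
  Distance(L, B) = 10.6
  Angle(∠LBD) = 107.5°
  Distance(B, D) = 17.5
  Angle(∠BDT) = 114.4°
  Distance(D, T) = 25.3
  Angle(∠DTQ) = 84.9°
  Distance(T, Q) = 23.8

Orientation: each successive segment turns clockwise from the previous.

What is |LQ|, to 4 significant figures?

22.53

U is at the origin; UL runs at -19.8° with length 23.8, so L = (22.39, -8.062). ∠ULB = 87.8° gives LB at -112.0° from the x-axis; with |LB| = 10.6, B = (18.42, -17.89). ∠LBD = 107.5° gives BD at 175.5° from the x-axis; with |BD| = 17.5, D = (0.9761, -16.52). ∠BDT = 114.4° gives DT at 109.9° from the x-axis; with |DT| = 25.3, T = (-7.636, 7.272). ∠DTQ = 84.9° gives TQ at 14.80° from the x-axis; with |TQ| = 23.8, Q = (15.37, 13.35). Then |LQ| = |Q − L| = 22.53.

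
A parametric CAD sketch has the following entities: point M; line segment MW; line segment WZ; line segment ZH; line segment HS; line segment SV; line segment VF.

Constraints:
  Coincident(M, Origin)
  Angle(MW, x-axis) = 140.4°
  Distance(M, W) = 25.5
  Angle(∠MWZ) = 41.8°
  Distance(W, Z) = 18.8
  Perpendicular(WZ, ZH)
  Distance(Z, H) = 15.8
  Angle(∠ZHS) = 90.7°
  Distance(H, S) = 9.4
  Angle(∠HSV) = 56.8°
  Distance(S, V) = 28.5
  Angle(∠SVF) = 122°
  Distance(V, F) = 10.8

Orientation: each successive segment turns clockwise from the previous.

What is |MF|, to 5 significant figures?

29.976

M is at the origin; MW runs at 140.4° with length 25.5, so W = (-19.648, 16.254). ∠MWZ = 41.8° gives WZ at 2.2000° from the x-axis; with |WZ| = 18.8, Z = (-0.86194, 16.976). WZ is perpendicular to ZH, so ZH runs at -87.800°; with |ZH| = 15.8, H = (-0.25542, 1.1876). ∠ZHS = 90.7° gives HS at -177.10° from the x-axis; with |HS| = 9.4, S = (-9.6434, 0.71207). ∠HSV = 56.8° gives SV at 59.700° from the x-axis; with |SV| = 28.5, V = (4.7357, 25.319). ∠SVF = 122.0° gives VF at 1.7000° from the x-axis; with |VF| = 10.8, F = (15.531, 25.639). Then |MF| = |F − M| = 29.976.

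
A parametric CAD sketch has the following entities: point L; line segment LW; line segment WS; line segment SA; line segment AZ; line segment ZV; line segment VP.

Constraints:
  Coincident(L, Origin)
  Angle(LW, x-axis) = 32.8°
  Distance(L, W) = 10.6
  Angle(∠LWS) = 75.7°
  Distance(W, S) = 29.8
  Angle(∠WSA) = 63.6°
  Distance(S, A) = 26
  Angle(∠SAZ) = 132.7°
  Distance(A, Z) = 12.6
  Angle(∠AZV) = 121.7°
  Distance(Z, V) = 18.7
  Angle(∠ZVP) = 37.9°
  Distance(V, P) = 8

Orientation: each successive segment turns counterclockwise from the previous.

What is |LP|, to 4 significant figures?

5.195

L is at the origin; LW runs at 32.8° with length 10.6, so W = (8.910, 5.742). ∠LWS = 75.7° gives WS at 137.1° from the x-axis; with |WS| = 29.8, S = (-12.92, 26.03). ∠WSA = 63.6° gives SA at -106.5° from the x-axis; with |SA| = 26.0, A = (-20.30, 1.098). ∠SAZ = 132.7° gives AZ at -59.20° from the x-axis; with |AZ| = 12.6, Z = (-13.85, -9.725). ∠AZV = 121.7° gives ZV at -0.9000° from the x-axis; with |ZV| = 18.7, V = (4.845, -10.02). ∠ZVP = 37.9° gives VP at 141.2° from the x-axis; with |VP| = 8.0, P = (-1.389, -5.006). Then |LP| = |P − L| = 5.195.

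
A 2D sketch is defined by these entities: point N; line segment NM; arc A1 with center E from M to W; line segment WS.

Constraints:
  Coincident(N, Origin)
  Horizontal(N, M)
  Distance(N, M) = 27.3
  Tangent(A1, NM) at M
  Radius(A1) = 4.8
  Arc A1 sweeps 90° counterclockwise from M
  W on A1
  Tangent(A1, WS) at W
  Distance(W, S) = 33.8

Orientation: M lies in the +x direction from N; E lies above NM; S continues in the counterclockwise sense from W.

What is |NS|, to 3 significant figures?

50.2

N is at the origin; N and M share the same y with |NM| = 27.3 and M on the +x side, so M = (27.3, 0.00). Tangency of A1 to NM means the radius EM is perpendicular to NM, so E = M + (0, 4.8) = (27.3, 4.80). On A1, M sits at bearing -90° from E; a 90° counterclockwise sweep puts W at bearing 0°, so W = E + 4.8·(cos 0°, sin 0°) = (32.1, 4.80). Tangency of A1 to WS means the radius EW is perpendicular to WS, so WS runs along (−sin 0°, cos 0°); with |WS| = 33.8, S = (32.1, 38.6). Then |NS| = |S − N| = 50.2.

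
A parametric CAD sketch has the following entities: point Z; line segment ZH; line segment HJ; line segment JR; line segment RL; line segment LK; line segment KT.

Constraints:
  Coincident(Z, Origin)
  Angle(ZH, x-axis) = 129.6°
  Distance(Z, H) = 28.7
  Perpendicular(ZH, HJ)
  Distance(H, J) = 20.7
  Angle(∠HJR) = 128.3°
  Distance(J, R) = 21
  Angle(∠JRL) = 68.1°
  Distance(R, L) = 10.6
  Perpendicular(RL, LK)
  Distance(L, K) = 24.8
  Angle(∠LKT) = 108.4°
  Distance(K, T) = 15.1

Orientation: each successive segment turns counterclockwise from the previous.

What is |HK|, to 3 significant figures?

17.1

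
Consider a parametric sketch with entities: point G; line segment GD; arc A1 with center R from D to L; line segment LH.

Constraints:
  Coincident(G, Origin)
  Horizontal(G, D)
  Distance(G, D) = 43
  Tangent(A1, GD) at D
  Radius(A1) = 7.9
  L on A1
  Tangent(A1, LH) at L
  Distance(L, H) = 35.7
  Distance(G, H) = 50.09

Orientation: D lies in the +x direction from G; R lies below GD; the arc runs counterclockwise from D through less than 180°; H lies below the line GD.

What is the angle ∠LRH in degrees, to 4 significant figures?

77.52°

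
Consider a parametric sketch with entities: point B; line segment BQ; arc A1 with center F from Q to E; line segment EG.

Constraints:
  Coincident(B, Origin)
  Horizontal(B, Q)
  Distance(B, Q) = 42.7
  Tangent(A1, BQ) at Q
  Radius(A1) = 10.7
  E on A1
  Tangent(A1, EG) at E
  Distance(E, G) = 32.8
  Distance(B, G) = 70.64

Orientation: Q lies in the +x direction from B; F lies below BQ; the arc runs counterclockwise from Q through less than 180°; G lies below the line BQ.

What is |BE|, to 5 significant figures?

39.035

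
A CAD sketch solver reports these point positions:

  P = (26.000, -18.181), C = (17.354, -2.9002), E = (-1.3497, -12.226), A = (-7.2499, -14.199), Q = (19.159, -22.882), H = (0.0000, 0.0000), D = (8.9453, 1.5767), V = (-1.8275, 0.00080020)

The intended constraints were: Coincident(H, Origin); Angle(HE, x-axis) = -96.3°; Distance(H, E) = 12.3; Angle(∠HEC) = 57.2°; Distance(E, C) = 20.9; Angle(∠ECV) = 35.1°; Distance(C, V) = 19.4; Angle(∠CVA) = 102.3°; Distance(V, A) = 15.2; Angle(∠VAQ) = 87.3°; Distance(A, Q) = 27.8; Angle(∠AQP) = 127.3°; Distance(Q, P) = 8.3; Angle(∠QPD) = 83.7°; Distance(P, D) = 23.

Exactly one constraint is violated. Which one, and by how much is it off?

Distance(P, D) = 23 — off by 3.10.

H = (0.00, 0.00) ✓; HE at -96.30° ✓; |HE| = 12.30 ✓; ∠HEC = 57.20° ✓; |EC| = 20.90 ✓; ∠ECV = 35.10° ✓; |CV| = 19.40 ✓; ∠CVA = 102.3° ✓; |VA| = 15.20 ✓; ∠VAQ = 87.30° ✓; |AQ| = 27.80 ✓; ∠AQP = 127.3° ✓; |QP| = 8.301 ✓; ∠QPD = 83.70° ✓; |PD| = 26.10 ✗.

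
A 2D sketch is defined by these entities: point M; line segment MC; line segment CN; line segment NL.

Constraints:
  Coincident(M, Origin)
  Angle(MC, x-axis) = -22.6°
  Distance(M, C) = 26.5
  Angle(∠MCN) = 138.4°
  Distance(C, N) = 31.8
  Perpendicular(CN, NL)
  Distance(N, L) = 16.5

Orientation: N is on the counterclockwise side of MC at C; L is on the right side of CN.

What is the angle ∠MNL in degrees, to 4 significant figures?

108.8°

∠MCN = 138.4°, so CN runs at -22.6° + (180° − 138.4°) = 19.00° from the x-axis; with |CN| = 31.8, N = C + 31.8·(cos 19.00°, sin 19.00°) = (54.53, 0.1692). The perpendicularity gives NL at right angles to CN; with |NL| = 16.5 on the right of CN, L = N + 16.5·(0.3256, -0.9455) = (59.90, -15.43). Then cos ∠MNL = NM·NL / (|NM||NL|), giving 108.8°.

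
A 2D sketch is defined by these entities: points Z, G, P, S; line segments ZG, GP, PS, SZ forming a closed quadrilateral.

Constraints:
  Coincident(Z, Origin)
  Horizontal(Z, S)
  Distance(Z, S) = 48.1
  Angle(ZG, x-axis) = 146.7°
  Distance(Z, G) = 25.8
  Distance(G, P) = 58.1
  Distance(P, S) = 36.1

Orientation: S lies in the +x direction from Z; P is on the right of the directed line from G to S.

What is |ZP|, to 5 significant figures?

32.815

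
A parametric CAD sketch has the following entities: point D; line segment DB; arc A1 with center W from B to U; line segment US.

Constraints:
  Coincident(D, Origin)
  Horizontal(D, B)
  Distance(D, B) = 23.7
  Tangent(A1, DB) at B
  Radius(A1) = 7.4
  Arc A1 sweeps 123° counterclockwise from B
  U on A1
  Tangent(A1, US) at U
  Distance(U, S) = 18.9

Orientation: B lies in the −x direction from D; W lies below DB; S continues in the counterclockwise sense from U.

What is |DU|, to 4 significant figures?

32.02

D is at the origin; D and B share the same y with |DB| = 23.7 and B on the −x side, so B = (-23.70, 0.000). Since A1 is tangent to DB there, WB ⟂ DB, so W = B + (0, -7.4) = (-23.70, -7.400). On A1, B sits at bearing 90° from W; a 123° counterclockwise sweep puts U at bearing 213°, so U = W + 7.4·(cos 213°, sin 213°) = (-29.91, -11.43). Then |DU| = |U − D| = 32.02.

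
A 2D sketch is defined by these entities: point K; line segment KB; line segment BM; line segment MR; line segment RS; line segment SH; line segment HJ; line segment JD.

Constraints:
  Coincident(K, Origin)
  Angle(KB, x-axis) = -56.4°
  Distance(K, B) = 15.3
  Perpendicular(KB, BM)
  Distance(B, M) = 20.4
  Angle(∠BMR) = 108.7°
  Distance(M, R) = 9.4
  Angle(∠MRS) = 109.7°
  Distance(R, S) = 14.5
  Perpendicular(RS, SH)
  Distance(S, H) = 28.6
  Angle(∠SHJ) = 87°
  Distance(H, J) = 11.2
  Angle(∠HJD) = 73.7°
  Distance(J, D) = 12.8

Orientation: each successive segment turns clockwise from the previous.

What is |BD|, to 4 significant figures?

7.683

K is at the origin; KB runs at -56.4° with length 15.3, so B = (8.467, -12.74). The perpendicularity gives BM at right angles to KB, so BM runs at -146.4°; with |BM| = 20.4, M = (-8.525, -24.03). ∠BMR = 108.7° gives MR at 142.3° from the x-axis; with |MR| = 9.4, R = (-15.96, -18.28). ∠MRS = 109.7° gives RS at 72.00° from the x-axis; with |RS| = 14.5, S = (-11.48, -4.494). RS is perpendicular to SH, so SH runs at -18.00°; with |SH| = 28.6, H = (15.72, -13.33). ∠SHJ = 87.0° gives HJ at -111.0° from the x-axis; with |HJ| = 11.2, J = (11.71, -23.79). ∠HJD = 73.7° gives JD at 142.7° from the x-axis; with |JD| = 12.8, D = (1.523, -16.03). Then |BD| = |D − B| = 7.683.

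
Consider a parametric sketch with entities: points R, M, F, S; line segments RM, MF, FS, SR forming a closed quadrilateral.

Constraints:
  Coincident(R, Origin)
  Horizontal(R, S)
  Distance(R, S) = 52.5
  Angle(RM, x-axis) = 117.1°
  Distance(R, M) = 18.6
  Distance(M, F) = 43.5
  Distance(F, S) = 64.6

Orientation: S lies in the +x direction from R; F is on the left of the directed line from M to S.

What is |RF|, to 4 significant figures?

55.11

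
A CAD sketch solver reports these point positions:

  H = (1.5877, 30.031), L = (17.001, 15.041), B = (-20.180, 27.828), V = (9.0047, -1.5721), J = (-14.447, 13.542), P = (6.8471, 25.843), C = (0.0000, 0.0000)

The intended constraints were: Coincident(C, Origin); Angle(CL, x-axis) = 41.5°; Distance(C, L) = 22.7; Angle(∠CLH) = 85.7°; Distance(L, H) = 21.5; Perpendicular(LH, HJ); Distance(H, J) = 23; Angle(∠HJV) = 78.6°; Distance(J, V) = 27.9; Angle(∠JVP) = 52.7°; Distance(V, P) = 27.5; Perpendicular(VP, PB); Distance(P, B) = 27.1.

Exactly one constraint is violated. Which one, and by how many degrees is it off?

Perpendicular(VP, PB) — off by 8.70°.

C = (0.00, 0.00) ✓; CL at 41.50° ✓; |CL| = 22.70 ✓; ∠CLH = 85.70° ✓; |LH| = 21.50 ✓; ∠(LH, HJ) = 90.00° ✓; |HJ| = 23.00 ✓; ∠HJV = 78.60° ✓; |JV| = 27.90 ✓; ∠JVP = 52.70° ✓; |VP| = 27.50 ✓; ∠(VP, PB) = 81.30° ✗; |PB| = 27.10 ✓.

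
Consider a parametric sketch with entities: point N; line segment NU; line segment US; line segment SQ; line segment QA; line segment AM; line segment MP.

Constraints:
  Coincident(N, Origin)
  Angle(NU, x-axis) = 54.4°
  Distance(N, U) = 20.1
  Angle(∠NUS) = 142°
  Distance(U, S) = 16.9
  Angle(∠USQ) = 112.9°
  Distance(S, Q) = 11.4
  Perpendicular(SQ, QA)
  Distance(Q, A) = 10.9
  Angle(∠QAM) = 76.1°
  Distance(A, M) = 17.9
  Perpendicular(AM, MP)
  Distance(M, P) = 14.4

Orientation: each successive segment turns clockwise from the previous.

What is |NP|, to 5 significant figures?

42.369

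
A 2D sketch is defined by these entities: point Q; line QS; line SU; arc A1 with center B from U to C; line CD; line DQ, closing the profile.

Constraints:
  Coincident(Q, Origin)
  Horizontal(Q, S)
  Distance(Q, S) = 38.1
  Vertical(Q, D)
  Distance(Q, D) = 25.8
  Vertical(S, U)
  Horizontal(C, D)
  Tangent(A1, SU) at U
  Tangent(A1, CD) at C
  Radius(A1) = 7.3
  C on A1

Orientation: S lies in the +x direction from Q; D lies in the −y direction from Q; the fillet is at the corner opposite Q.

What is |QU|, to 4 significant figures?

42.35

Q is at the origin; QS is horizontal with |QS| = 38.1 and S on the +x side, so S = (38.10, 0.000). QD is vertical with |QD| = 25.8 and D on the −y side, so D = (0.000, -25.80). The virtual corner opposite Q is at (38.10, -25.80). A1 meets SU tangentially, so BU is at right angles to SU and the tangent condition forces BC to be normal to CD, with radius 7.3, so the center B sits 7.3 in from both sides at B = (30.80, -18.50). That places the tangent points at U = (38.10, -18.50) on SU and C = (30.80, -25.80) on CD. Then |QU| = |U − Q| = 42.35.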